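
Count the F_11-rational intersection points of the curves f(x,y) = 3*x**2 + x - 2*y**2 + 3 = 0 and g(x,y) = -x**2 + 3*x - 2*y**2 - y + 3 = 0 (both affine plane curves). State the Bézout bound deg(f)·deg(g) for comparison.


Common zeros: ∅; count = 0; Bézout bound = 4.

deg(f) = 2, deg(g) = 2, so Bézout bound = 4.
Scan x ∈ F_11. For each x, list the y ∈ F_11 with f(x, y) ≡ 0 and those with g(x, y) ≡ 0 (mod 11); the common zeros in that column are the intersection.
  x = 0: f ≡ 0 at y ∈ ∅; g ≡ 0 at y ∈ {1, 4}; common: ∅.
  x = 1: f ≡ 0 at y ∈ {3, 8}; g ≡ 0 at y ∈ ∅; common: ∅.
  x = 2: f ≡ 0 at y ∈ {5, 6}; g ≡ 0 at y ∈ ∅; common: ∅.
  x = 3: f ≡ 0 at y ∈ {0}; g ≡ 0 at y ∈ {1, 4}; common: ∅.
  x = 4: f ≡ 0 at y ∈ {0}; g ≡ 0 at y ∈ {2, 3}; common: ∅.
  x = 5: f ≡ 0 at y ∈ {5, 6}; g ≡ 0 at y ∈ {8}; common: ∅.
  x = 6: f ≡ 0 at y ∈ {3, 8}; g ≡ 0 at y ∈ ∅; common: ∅.
  x = 7: f ≡ 0 at y ∈ ∅; g ≡ 0 at y ∈ ∅; common: ∅.
  x = 8: f ≡ 0 at y ∈ ∅; g ≡ 0 at y ∈ ∅; common: ∅.
  x = 9: f ≡ 0 at y ∈ {1, 10}; g ≡ 0 at y ∈ {8}; common: ∅.
  x = 10: f ≡ 0 at y ∈ ∅; g ≡ 0 at y ∈ {2, 3}; common: ∅.
Collecting: common zeros = ∅, so the count is 0.
Comparison with the Bézout bound: 0 ≤ 4 = deg(f)·deg(g), as expected for curves with no common component (the affine F_11-count falls short of the bound because intersections may lie at infinity, over extension fields, or carry multiplicity).


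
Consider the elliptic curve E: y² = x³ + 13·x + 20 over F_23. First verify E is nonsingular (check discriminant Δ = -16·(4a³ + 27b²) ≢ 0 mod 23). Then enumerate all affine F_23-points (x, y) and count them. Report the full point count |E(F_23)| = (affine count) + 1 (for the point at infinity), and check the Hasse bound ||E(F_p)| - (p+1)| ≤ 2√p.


Affine points = {(2, 10), (2, 13), (5, 7), (5, 16), (10, 0), (12, 8), (12, 15), (14, 5), (14, 18), (15, 5), (15, 18), (16, 0), (17, 5), (17, 18), (20, 0), (21, 3), (21, 20), (22, 11), (22, 12)}; affine count = 19; |E(F_23)| = 20.

Discriminant check: Δ ∝ 4a³ + 27b² = 4·13³ + 27·20² = 4·2197 + 27·400 ≡ 15 (mod 23). Nonzero ⇒ E is nonsingular.
For each x ∈ F_23, compute rhs = x³ + 13·x + 20 mod 23, then count y ∈ F_23 with y² ≡ rhs.
  x = 0: rhs = 20, matching y values: none (0 points).
  x = 1: rhs = 11, matching y values: none (0 points).
  x = 2: rhs = 8, matching y values: 10, 13 (2 points).
  x = 3: rhs = 17, matching y values: none (0 points).
  x = 4: rhs = 21, matching y values: none (0 points).
  x = 5: rhs = 3, matching y values: 7, 16 (2 points).
  x = 6: rhs = 15, matching y values: none (0 points).
  x = 7: rhs = 17, matching y values: none (0 points).
  x = 8: rhs = 15, matching y values: none (0 points).
  x = 9: rhs = 15, matching y values: none (0 points).
  x = 10: rhs = 0, matching y values: 0 (1 points).
  x = 11: rhs = 22, matching y values: none (0 points).
  x = 12: rhs = 18, matching y values: 8, 15 (2 points).
  x = 13: rhs = 17, matching y values: none (0 points).
  x = 14: rhs = 2, matching y values: 5, 18 (2 points).
  x = 15: rhs = 2, matching y values: 5, 18 (2 points).
  x = 16: rhs = 0, matching y values: 0 (1 points).
  x = 17: rhs = 2, matching y values: 5, 18 (2 points).
  x = 18: rhs = 14, matching y values: none (0 points).
  x = 19: rhs = 19, matching y values: none (0 points).
  x = 20: rhs = 0, matching y values: 0 (1 points).
  x = 21: rhs = 9, matching y values: 3, 20 (2 points).
  x = 22: rhs = 6, matching y values: 11, 12 (2 points).
Total affine count: 19.
Full point count |E(F_23)| = 19 + 1 = 20.
Hasse bound: |20 − (23+1)| = |-4| = 4 ≤ 2√23 ≈ 9.5917 ✓.


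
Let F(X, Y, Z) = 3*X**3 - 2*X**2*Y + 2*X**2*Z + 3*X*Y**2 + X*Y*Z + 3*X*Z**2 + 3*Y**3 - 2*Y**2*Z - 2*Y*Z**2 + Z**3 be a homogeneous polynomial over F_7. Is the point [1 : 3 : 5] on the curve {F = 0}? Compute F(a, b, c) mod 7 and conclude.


F(1,3,5) ≡ 6 (mod 7); P is NOT on the curve.

Evaluate F(1, 3, 5) term-by-term (mod 7).
  3*X**3 ↦ 3·1·1·1 = 3
  -2*X**2*Y ↦ -2·1·3·1 = -6
  2*X**2*Z ↦ 2·1·1·5 = 10
  3*X*Y**2 ↦ 3·1·9·1 = 27
  X*Y*Z ↦ 1·1·3·5 = 15
  3*X*Z**2 ↦ 3·1·1·25 = 75
  3*Y**3 ↦ 3·1·27·1 = 81
  -2*Y**2*Z ↦ -2·1·9·5 = -90
  -2*Y*Z**2 ↦ -2·1·3·25 = -150
  Z**3 ↦ 1·1·1·125 = 125
Sum: F(1, 3, 5) = (3) + (-6) + (10) + (27) + (15) + (75) + (81) + (-90) + (-150) + (125) = 90.
Reducing mod 7: 90 ≡ 6 (mod 7).
Since F(a, b, c) ≡ 6 ≠ 0 (mod 7), P does NOT lie on the curve.


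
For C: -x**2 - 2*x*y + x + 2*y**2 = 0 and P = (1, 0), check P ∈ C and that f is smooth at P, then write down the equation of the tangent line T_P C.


Tangent line at P: -x - 2*y + 1 = 0.

Step 1: f(1, 0) = 0, so P lies on C.
Step 2: partial derivatives
  f_x(x, y) = -2*x - 2*y + 1, f_y(x, y) = -2*x + 4*y.
  f_x(P) = -1, f_y(P) = -2 (gradient nonzero, so P is smooth).
Step 3: tangent line at P: -1·(x − 1) + -2·(y − 0) = 0.
Expanding: -x - 2*y + 1 = 0.


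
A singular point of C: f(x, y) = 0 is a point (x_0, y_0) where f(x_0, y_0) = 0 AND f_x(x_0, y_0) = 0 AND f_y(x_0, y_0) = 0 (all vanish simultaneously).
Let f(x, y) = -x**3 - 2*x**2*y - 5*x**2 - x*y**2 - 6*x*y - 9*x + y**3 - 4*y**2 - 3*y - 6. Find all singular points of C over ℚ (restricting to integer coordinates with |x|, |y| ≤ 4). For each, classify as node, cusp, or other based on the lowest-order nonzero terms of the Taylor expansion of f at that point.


Singular points: {(-2, 1)}; classification: node.

Compute partial derivatives:
  f_x = -3*x**2 - 4*x*y - 10*x - y**2 - 6*y - 9.
  f_y = -2*x**2 - 2*x*y - 6*x + 3*y**2 - 8*y - 3.
Scan x_0 ∈ {−4, ..., 4}. For each x_0, f_y(x_0, y) is a polynomial in y; find its integer roots y ∈ {−4, ..., 4}, then test f_x and f at those candidates.
  x = -4: f_y(-4, y) = 3*y**2 - 11; no integer root y with |y| ≤ 4.
  x = -3: f_y(-3, y) = 3*y**2 - 2*y - 3; no integer root y with |y| ≤ 4.
  x = -2: f_y(-2, y) = 3*y**2 - 4*y + 1; vanishes at y ∈ {1}. (-2, 1): f_x = 0, f = 0 — SINGULAR.
  x = -1: f_y(-1, y) = 3*y**2 - 6*y + 1; no integer root y with |y| ≤ 4.
  x = 0: f_y(0, y) = 3*y**2 - 8*y - 3; vanishes at y ∈ {3}. (0, 3): f_x = -36 ≠ 0.
  x = 1: f_y(1, y) = 3*y**2 - 10*y - 11; no integer root y with |y| ≤ 4.
  x = 2: f_y(2, y) = 3*y**2 - 12*y - 23; no integer root y with |y| ≤ 4.
  x = 3: f_y(3, y) = 3*y**2 - 14*y - 39; no integer root y with |y| ≤ 4.
  x = 4: f_y(4, y) = 3*y**2 - 16*y - 59; no integer root y with |y| ≤ 4.
Only singular point on the grid: (-2, 1).
Classify: substitute x = -2 + u, y = 1 + v and expand: f = -u**3 - 2*u**2*v - u**2 - u*v**2 + v**3 + v**2.
No constant or linear terms (consistent with a singular point). Quadratic part: -u**2 + v**2. Cubic part: -u**3 - 2*u**2*v - u*v**2 + v**3.
The quadratic part v**2 - u**2 = (v − u)(v + u) splits into two distinct linear factors, so there are two distinct tangent lines y − 1 = ±(x − -2) — this is a node (ordinary double point).
Classification: node.


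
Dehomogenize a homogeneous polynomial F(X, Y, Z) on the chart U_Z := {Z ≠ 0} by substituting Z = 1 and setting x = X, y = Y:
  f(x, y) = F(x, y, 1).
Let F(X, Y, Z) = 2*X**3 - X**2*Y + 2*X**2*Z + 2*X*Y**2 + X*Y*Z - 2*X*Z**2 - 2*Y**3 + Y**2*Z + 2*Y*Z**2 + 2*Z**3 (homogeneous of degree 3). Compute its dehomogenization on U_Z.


f(x, y) = 2*x**3 - x**2*y + 2*x**2 + 2*x*y**2 + x*y - 2*x - 2*y**3 + y**2 + 2*y + 2

On U_Z we set Z = 1. Each monomial c·X^i·Y^j·Z^k in F becomes c·x^i·y^j·1^k = c·x^i·y^j.
Substituting Z = 1: F(X, Y, 1) = 2*x**3 - x**2*y + 2*x**2 + 2*x*y**2 + x*y - 2*x - 2*y**3 + y**2 + 2*y + 2.
Note: deg(f) ≤ deg(F) = 3; strict inequality happens when F is divisible by Z (lost terms).


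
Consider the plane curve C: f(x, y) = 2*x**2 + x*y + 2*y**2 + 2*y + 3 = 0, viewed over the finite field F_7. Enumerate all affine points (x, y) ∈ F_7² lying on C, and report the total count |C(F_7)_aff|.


Affine F_7-points: {(0, 1), (0, 5), (1, 4), (1, 5), (3, 0), (3, 1), (4, 0), (4, 4)}; count = 8.

For each of the 49 pairs (x, y) ∈ F_7², evaluate f(x, y) mod 7. Record the zeros.
  x = 0: [0↦3, 1↦0, 2↦1, 3↦6, 4↦1, 5↦0, 6↦3]  zeros at y ∈ {1, 5}
  x = 1: [0↦5, 1↦3, 2↦5, 3↦4, 4↦0, 5↦0, 6↦4]  zeros at y ∈ {4, 5}
  x = 2: [0↦4, 1↦3, 2↦6, 3↦6, 4↦3, 5↦4, 6↦2]  zeros at y ∈ ∅
  x = 3: [0↦0, 1↦0, 2↦4, 3↦5, 4↦3, 5↦5, 6↦4]  zeros at y ∈ {0, 1}
  x = 4: [0↦0, 1↦1, 2↦6, 3↦1, 4↦0, 5↦3, 6↦3]  zeros at y ∈ {0, 4}
  x = 5: [0↦4, 1↦6, 2↦5, 3↦1, 4↦1, 5↦5, 6↦6]  zeros at y ∈ ∅
  x = 6: [0↦5, 1↦1, 2↦1, 3↦5, 4↦6, 5↦4, 6↦6]  zeros at y ∈ ∅
Collecting zeros: affine points = {(0, 1), (0, 5), (1, 4), (1, 5), (3, 0), (3, 1), (4, 0), (4, 4)}.
Total count |C(F_7)_aff| = 8.


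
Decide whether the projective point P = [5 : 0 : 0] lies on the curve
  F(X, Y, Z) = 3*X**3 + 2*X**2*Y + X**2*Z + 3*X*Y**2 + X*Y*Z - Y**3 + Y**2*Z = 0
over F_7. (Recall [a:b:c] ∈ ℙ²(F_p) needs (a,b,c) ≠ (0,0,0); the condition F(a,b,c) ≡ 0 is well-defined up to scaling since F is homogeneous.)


F(5,0,0) ≡ 4 (mod 7); P is NOT on the curve.

Evaluate F(5, 0, 0) term-by-term (mod 7).
  3*X**3 ↦ 3·125·1·1 = 375
  2*X**2*Y ↦ 2·25·0·1 = 0
  X**2*Z ↦ 1·25·1·0 = 0
  3*X*Y**2 ↦ 3·5·0·1 = 0
  X*Y*Z ↦ 1·5·0·0 = 0
  -Y**3 ↦ -1·1·0·1 = 0
  Y**2*Z ↦ 1·1·0·0 = 0
Sum: F(5, 0, 0) = (375) + (0) + (0) + (0) + (0) + (0) + (0) = 375.
Reducing mod 7: 375 ≡ 4 (mod 7).
Since F(a, b, c) ≡ 4 ≠ 0 (mod 7), P does NOT lie on the curve.


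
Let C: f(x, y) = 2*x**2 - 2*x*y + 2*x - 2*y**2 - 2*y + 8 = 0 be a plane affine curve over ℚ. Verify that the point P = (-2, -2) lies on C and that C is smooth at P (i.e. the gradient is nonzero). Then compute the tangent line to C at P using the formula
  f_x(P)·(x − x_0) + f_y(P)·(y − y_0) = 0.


Tangent line at P: -2*x + 10*y + 16 = 0.

Step 1: f(-2, -2) = 0, so P lies on C.
Step 2: partial derivatives
  f_x(x, y) = 4*x - 2*y + 2, f_y(x, y) = -2*x - 4*y - 2.
  f_x(P) = -2, f_y(P) = 10 (gradient nonzero, so P is smooth).
Step 3: tangent line at P: -2·(x − -2) + 10·(y − -2) = 0.
Expanding: -2*x + 10*y + 16 = 0.


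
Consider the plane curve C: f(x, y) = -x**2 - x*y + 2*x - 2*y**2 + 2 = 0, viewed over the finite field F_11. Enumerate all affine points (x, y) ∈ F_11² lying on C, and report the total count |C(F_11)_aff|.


Affine F_11-points: {(0, 1), (0, 10), (1, 1), (1, 4), (2, 3), (2, 7), (3, 5), (3, 10), (4, 2), (4, 7), (5, 5), (5, 9), (6, 0), (6, 8), (7, 0), (7, 2), (8, 3), (8, 4), (9, 6), (10, 8), (10, 9)}; count = 21.

For each of the 121 pairs (x, y) ∈ F_11², evaluate f(x, y) mod 11. Record the zeros.
  x = 0: [0↦2, 1↦0, 2↦5, 3↦6, 4↦3, 5↦7, 6↦7, 7↦3, 8↦6, 9↦5, 10↦0]  zeros at y ∈ {1, 10}
  x = 1: [0↦3, 1↦0, 2↦4, 3↦4, 4↦0, 5↦3, 6↦2, 7↦8, 8↦10, 9↦8, 10↦2]  zeros at y ∈ {1, 4}
  x = 2: [0↦2, 1↦9, 2↦1, 3↦0, 4↦6, 5↦8, 6↦6, 7↦0, 8↦1, 9↦9, 10↦2]  zeros at y ∈ {3, 7}
  x = 3: [0↦10, 1↦5, 2↦7, 3↦5, 4↦10, 5↦0, 6↦8, 7↦1, 8↦1, 9↦8, 10↦0]  zeros at y ∈ {5, 10}
  x = 4: [0↦5, 1↦10, 2↦0, 3↦8, 4↦1, 5↦1, 6↦8, 7↦0, 8↦10, 9↦5, 10↦7]  zeros at y ∈ {2, 7}
  x = 5: [0↦9, 1↦2, 2↦2, 3↦9, 4↦1, 5↦0, 6↦6, 7↦8, 8↦6, 9↦0, 10↦1]  zeros at y ∈ {5, 9}
  x = 6: [0↦0, 1↦3, 2↦2, 3↦8, 4↦10, 5↦8, 6↦2, 7↦3, 8↦0, 9↦4, 10↦4]  zeros at y ∈ {0, 8}
  x = 7: [0↦0, 1↦2, 2↦0, 3↦5, 4↦6, 5↦3, 6↦7, 7↦7, 8↦3, 9↦6, 10↦5]  zeros at y ∈ {0, 2}
  x = 8: [0↦9, 1↦10, 2↦7, 3↦0, 4↦0, 5↦7, 6↦10, 7↦9, 8↦4, 9↦6, 10↦4]  zeros at y ∈ {3, 4}
  x = 9: [0↦5, 1↦5, 2↦1, 3↦4, 4↦3, 5↦9, 6↦0, 7↦9, 8↦3, 9↦4, 10↦1]  zeros at y ∈ {6}
  x = 10: [0↦10, 1↦9, 2↦4, 3↦6, 4↦4, 5↦9, 6↦10, 7↦7, 8↦0, 9↦0, 10↦7]  zeros at y ∈ {8, 9}
Collecting zeros: affine points = {(0, 1), (0, 10), (1, 1), (1, 4), (2, 3), (2, 7), (3, 5), (3, 10), (4, 2), (4, 7), (5, 5), (5, 9), (6, 0), (6, 8), (7, 0), (7, 2), (8, 3), (8, 4), (9, 6), (10, 8), (10, 9)}.
Total count |C(F_11)_aff| = 21.


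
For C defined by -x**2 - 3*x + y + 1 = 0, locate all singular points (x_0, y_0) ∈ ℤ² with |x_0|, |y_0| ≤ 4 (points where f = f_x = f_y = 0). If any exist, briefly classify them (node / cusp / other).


No singular points in the scanned grid; C is smooth there.

Compute partial derivatives:
  f_x = -2*x - 3.
  f_y = 1.
f_y = 1 is a nonzero constant, so f_y never vanishes: no point (x, y) can satisfy f = f_x = f_y = 0. In particular no (x, y) ∈ {−4, ..., 4}² is singular; the curve is smooth.


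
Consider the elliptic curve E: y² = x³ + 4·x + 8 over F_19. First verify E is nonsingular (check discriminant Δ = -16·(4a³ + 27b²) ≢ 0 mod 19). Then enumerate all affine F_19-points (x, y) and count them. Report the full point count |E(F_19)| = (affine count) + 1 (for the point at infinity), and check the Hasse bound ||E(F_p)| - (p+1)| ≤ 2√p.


Affine points = {(2, 9), (2, 10), (3, 3), (3, 16), (5, 1), (5, 18), (6, 1), (6, 18), (8, 1), (8, 18), (12, 6), (12, 13), (15, 2), (15, 17), (16, 8), (16, 11), (17, 7), (17, 12)}; affine count = 18; |E(F_19)| = 19.

Discriminant check: Δ ∝ 4a³ + 27b² = 4·4³ + 27·8² = 4·64 + 27·64 ≡ 8 (mod 19). Nonzero ⇒ E is nonsingular.
For each x ∈ F_19, compute rhs = x³ + 4·x + 8 mod 19, then count y ∈ F_19 with y² ≡ rhs.
  x = 0: rhs = 8, matching y values: none (0 points).
  x = 1: rhs = 13, matching y values: none (0 points).
  x = 2: rhs = 5, matching y values: 9, 10 (2 points).
  x = 3: rhs = 9, matching y values: 3, 16 (2 points).
  x = 4: rhs = 12, matching y values: none (0 points).
  x = 5: rhs = 1, matching y values: 1, 18 (2 points).
  x = 6: rhs = 1, matching y values: 1, 18 (2 points).
  x = 7: rhs = 18, matching y values: none (0 points).
  x = 8: rhs = 1, matching y values: 1, 18 (2 points).
  x = 9: rhs = 13, matching y values: none (0 points).
  x = 10: rhs = 3, matching y values: none (0 points).
  x = 11: rhs = 15, matching y values: none (0 points).
  x = 12: rhs = 17, matching y values: 6, 13 (2 points).
  x = 13: rhs = 15, matching y values: none (0 points).
  x = 14: rhs = 15, matching y values: none (0 points).
  x = 15: rhs = 4, matching y values: 2, 17 (2 points).
  x = 16: rhs = 7, matching y values: 8, 11 (2 points).
  x = 17: rhs = 11, matching y values: 7, 12 (2 points).
  x = 18: rhs = 3, matching y values: none (0 points).
Total affine count: 18.
Full point count |E(F_19)| = 18 + 1 = 19.
Hasse bound: |19 − (19+1)| = |-1| = 1 ≤ 2√19 ≈ 8.7178 ✓.


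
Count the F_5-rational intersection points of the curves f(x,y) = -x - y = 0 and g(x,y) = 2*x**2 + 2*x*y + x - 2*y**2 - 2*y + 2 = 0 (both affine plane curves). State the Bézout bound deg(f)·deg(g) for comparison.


Common zeros: {(2, 3)}; count = 1; Bézout bound = 2.

deg(f) = 1, deg(g) = 2, so Bézout bound = 2.
Scan x ∈ F_5. For each x, list the y ∈ F_5 with f(x, y) ≡ 0 and those with g(x, y) ≡ 0 (mod 5); the common zeros in that column are the intersection.
  x = 0: f ≡ 0 at y ∈ {0}; g ≡ 0 at y ∈ {2}; common: ∅.
  x = 1: f ≡ 0 at y ∈ {4}; g ≡ 0 at y ∈ {0}; common: ∅.
  x = 2: f ≡ 0 at y ∈ {3}; g ≡ 0 at y ∈ {3}; common: {3}.
  x = 3: f ≡ 0 at y ∈ {2}; g ≡ 0 at y ∈ {1}; common: ∅.
  x = 4: f ≡ 0 at y ∈ {1}; g ≡ 0 at y ∈ {4}; common: ∅.
Collecting: common zeros = {(2, 3)}, so the count is 1.
Comparison with the Bézout bound: 1 ≤ 2 = deg(f)·deg(g), as expected for curves with no common component (the affine F_5-count falls short of the bound because intersections may lie at infinity, over extension fields, or carry multiplicity).


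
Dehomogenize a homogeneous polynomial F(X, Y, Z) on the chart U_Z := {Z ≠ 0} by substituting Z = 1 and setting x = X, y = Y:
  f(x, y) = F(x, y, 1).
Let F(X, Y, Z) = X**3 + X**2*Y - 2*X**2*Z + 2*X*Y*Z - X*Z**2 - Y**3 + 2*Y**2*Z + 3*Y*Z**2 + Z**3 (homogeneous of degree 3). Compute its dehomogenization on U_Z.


f(x, y) = x**3 + x**2*y - 2*x**2 + 2*x*y - x - y**3 + 2*y**2 + 3*y + 1

On U_Z we set Z = 1. Each monomial c·X^i·Y^j·Z^k in F becomes c·x^i·y^j·1^k = c·x^i·y^j.
Substituting Z = 1: F(X, Y, 1) = x**3 + x**2*y - 2*x**2 + 2*x*y - x - y**3 + 2*y**2 + 3*y + 1.
Note: deg(f) ≤ deg(F) = 3; strict inequality happens when F is divisible by Z (lost terms).


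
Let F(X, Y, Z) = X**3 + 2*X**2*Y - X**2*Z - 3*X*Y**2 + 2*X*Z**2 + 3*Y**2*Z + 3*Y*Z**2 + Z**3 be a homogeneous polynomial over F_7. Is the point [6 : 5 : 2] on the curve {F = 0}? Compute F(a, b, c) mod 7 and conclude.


F(6,5,2) ≡ 5 (mod 7); P is NOT on the curve.

Evaluate F(6, 5, 2) term-by-term (mod 7).
  X**3 ↦ 1·216·1·1 = 216
  2*X**2*Y ↦ 2·36·5·1 = 360
  -X**2*Z ↦ -1·36·1·2 = -72
  -3*X*Y**2 ↦ -3·6·25·1 = -450
  2*X*Z**2 ↦ 2·6·1·4 = 48
  3*Y**2*Z ↦ 3·1·25·2 = 150
  3*Y*Z**2 ↦ 3·1·5·4 = 60
  Z**3 ↦ 1·1·1·8 = 8
Sum: F(6, 5, 2) = (216) + (360) + (-72) + (-450) + (48) + (150) + (60) + (8) = 320.
Reducing mod 7: 320 ≡ 5 (mod 7).
Since F(a, b, c) ≡ 5 ≠ 0 (mod 7), P does NOT lie on the curve.


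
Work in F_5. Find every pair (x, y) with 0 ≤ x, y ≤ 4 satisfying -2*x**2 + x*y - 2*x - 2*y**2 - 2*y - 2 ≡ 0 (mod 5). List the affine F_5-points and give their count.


Affine F_5-points: ∅; count = 0.

For each of the 25 pairs (x, y) ∈ F_5², evaluate f(x, y) mod 5. Record the zeros.
  x = 0: [0↦3, 1↦4, 2↦1, 3↦4, 4↦3]  zeros at y ∈ ∅
  x = 1: [0↦4, 1↦1, 2↦4, 3↦3, 4↦3]  zeros at y ∈ ∅
  x = 2: [0↦1, 1↦4, 2↦3, 3↦3, 4↦4]  zeros at y ∈ ∅
  x = 3: [0↦4, 1↦3, 2↦3, 3↦4, 4↦1]  zeros at y ∈ ∅
  x = 4: [0↦3, 1↦3, 2↦4, 3↦1, 4↦4]  zeros at y ∈ ∅
Collecting zeros: affine points = ∅.
Total count |C(F_5)_aff| = 0.


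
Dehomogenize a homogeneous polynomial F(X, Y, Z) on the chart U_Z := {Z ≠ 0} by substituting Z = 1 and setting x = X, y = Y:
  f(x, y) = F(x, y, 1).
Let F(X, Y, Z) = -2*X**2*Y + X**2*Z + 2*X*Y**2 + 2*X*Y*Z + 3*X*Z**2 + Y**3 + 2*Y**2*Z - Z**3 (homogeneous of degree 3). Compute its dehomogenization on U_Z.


f(x, y) = -2*x**2*y + x**2 + 2*x*y**2 + 2*x*y + 3*x + y**3 + 2*y**2 - 1

On U_Z we set Z = 1. Each monomial c·X^i·Y^j·Z^k in F becomes c·x^i·y^j·1^k = c·x^i·y^j.
Substituting Z = 1: F(X, Y, 1) = -2*x**2*y + x**2 + 2*x*y**2 + 2*x*y + 3*x + y**3 + 2*y**2 - 1.
Note: deg(f) ≤ deg(F) = 3; strict inequality happens when F is divisible by Z (lost terms).


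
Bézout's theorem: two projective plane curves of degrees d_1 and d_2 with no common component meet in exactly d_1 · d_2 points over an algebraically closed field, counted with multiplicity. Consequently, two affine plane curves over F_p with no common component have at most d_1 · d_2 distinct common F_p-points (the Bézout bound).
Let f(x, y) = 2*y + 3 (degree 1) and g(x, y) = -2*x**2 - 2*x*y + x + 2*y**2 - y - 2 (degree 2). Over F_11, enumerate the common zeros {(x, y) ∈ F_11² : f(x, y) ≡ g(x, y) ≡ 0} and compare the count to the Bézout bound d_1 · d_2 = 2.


Common zeros: {(6, 4), (7, 4)}; count = 2; Bézout bound = 2.

deg(f) = 1, deg(g) = 2, so Bézout bound = 2.
Scan x ∈ F_11. For each x, list the y ∈ F_11 with f(x, y) ≡ 0 and those with g(x, y) ≡ 0 (mod 11); the common zeros in that column are the intersection.
  x = 0: f ≡ 0 at y ∈ {4}; g ≡ 0 at y ∈ ∅; common: ∅.
  x = 1: f ≡ 0 at y ∈ {4}; g ≡ 0 at y ∈ {9}; common: ∅.
  x = 2: f ≡ 0 at y ∈ {4}; g ≡ 0 at y ∈ {1, 7}; common: ∅.
  x = 3: f ≡ 0 at y ∈ {4}; g ≡ 0 at y ∈ {1, 8}; common: ∅.
  x = 4: f ≡ 0 at y ∈ {4}; g ≡ 0 at y ∈ ∅; common: ∅.
  x = 5: f ≡ 0 at y ∈ {4}; g ≡ 0 at y ∈ ∅; common: ∅.
  x = 6: f ≡ 0 at y ∈ {4}; g ≡ 0 at y ∈ {4, 8}; common: {4}.
  x = 7: f ≡ 0 at y ∈ {4}; g ≡ 0 at y ∈ {4, 9}; common: {4}.
  x = 8: f ≡ 0 at y ∈ {4}; g ≡ 0 at y ∈ {7}; common: ∅.
  x = 9: f ≡ 0 at y ∈ {4}; g ≡ 0 at y ∈ ∅; common: ∅.
  x = 10: f ≡ 0 at y ∈ {4}; g ≡ 0 at y ∈ ∅; common: ∅.
Collecting: common zeros = {(6, 4), (7, 4)}, so the count is 2.
Comparison with the Bézout bound: 2 ≤ 2 = deg(f)·deg(g), as expected for curves with no common component (the bound is attained).


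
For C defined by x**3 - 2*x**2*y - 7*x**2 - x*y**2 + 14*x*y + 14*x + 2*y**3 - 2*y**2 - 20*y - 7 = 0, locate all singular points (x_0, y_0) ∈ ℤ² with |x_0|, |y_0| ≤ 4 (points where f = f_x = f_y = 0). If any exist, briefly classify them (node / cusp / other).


Singular points: {(3, 1)}; classification: cusp.

Compute partial derivatives:
  f_x = 3*x**2 - 4*x*y - 14*x - y**2 + 14*y + 14.
  f_y = -2*x**2 - 2*x*y + 14*x + 6*y**2 - 4*y - 20.
Scan x_0 ∈ {−4, ..., 4}. For each x_0, f_y(x_0, y) is a polynomial in y; find its integer roots y ∈ {−4, ..., 4}, then test f_x and f at those candidates.
  x = -4: f_y(-4, y) = 6*y**2 + 4*y - 108; no integer root y with |y| ≤ 4.
  x = -3: f_y(-3, y) = 6*y**2 + 2*y - 80; no integer root y with |y| ≤ 4.
  x = -2: f_y(-2, y) = 6*y**2 - 56; no integer root y with |y| ≤ 4.
  x = -1: f_y(-1, y) = 6*y**2 - 2*y - 36; no integer root y with |y| ≤ 4.
  x = 0: f_y(0, y) = 6*y**2 - 4*y - 20; no integer root y with |y| ≤ 4.
  x = 1: f_y(1, y) = 6*y**2 - 6*y - 8; no integer root y with |y| ≤ 4.
  x = 2: f_y(2, y) = 6*y**2 - 8*y; vanishes at y ∈ {0}. (2, 0): f_x = -2 ≠ 0.
  x = 3: f_y(3, y) = 6*y**2 - 10*y + 4; vanishes at y ∈ {1}. (3, 1): f_x = 0, f = 0 — SINGULAR.
  x = 4: f_y(4, y) = 6*y**2 - 12*y + 4; no integer root y with |y| ≤ 4.
Only singular point on the grid: (3, 1).
Classify: substitute x = 3 + u, y = 1 + v and expand: f = u**3 - 2*u**2*v - u*v**2 + 2*v**3 + v**2.
No constant or linear terms (consistent with a singular point). Quadratic part: v**2. Cubic part: u**3 - 2*u**2*v - u*v**2 + 2*v**3.
The quadratic part v**2 is a perfect square, so there is a single (double) tangent line v = 0, i.e. y = 1. Restricting the cubic part to that line (v = 0) leaves u**3 ≠ 0, so f is not divisible by v and the branch is v² ≈ -u**3 to lowest order — this is a cusp.
Classification: cusp.


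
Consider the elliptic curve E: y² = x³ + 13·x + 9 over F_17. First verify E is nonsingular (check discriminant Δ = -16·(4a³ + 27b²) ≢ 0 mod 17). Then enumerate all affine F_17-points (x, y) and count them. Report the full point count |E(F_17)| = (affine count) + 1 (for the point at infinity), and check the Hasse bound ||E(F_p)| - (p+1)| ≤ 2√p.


Affine points = {(0, 3), (0, 14), (2, 3), (2, 14), (7, 1), (7, 16), (8, 8), (8, 9), (10, 0), (11, 2), (11, 15), (15, 3), (15, 14)}; affine count = 13; |E(F_17)| = 14.

Discriminant check: Δ ∝ 4a³ + 27b² = 4·13³ + 27·9² = 4·2197 + 27·81 ≡ 10 (mod 17). Nonzero ⇒ E is nonsingular.
For each x ∈ F_17, compute rhs = x³ + 13·x + 9 mod 17, then count y ∈ F_17 with y² ≡ rhs.
  x = 0: rhs = 9, matching y values: 3, 14 (2 points).
  x = 1: rhs = 6, matching y values: none (0 points).
  x = 2: rhs = 9, matching y values: 3, 14 (2 points).
  x = 3: rhs = 7, matching y values: none (0 points).
  x = 4: rhs = 6, matching y values: none (0 points).
  x = 5: rhs = 12, matching y values: none (0 points).
  x = 6: rhs = 14, matching y values: none (0 points).
  x = 7: rhs = 1, matching y values: 1, 16 (2 points).
  x = 8: rhs = 13, matching y values: 8, 9 (2 points).
  x = 9: rhs = 5, matching y values: none (0 points).
  x = 10: rhs = 0, matching y values: 0 (1 points).
  x = 11: rhs = 4, matching y values: 2, 15 (2 points).
  x = 12: rhs = 6, matching y values: none (0 points).
  x = 13: rhs = 12, matching y values: none (0 points).
  x = 14: rhs = 11, matching y values: none (0 points).
  x = 15: rhs = 9, matching y values: 3, 14 (2 points).
  x = 16: rhs = 12, matching y values: none (0 points).
Total affine count: 13.
Full point count |E(F_17)| = 13 + 1 = 14.
Hasse bound: |14 − (17+1)| = |-4| = 4 ≤ 2√17 ≈ 8.2462 ✓.


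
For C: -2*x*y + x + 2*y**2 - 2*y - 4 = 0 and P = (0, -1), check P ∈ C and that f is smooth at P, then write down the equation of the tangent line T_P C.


Tangent line at P: 3*x - 6*y - 6 = 0.

Step 1: f(0, -1) = 0, so P lies on C.
Step 2: partial derivatives
  f_x(x, y) = 1 - 2*y, f_y(x, y) = -2*x + 4*y - 2.
  f_x(P) = 3, f_y(P) = -6 (gradient nonzero, so P is smooth).
Step 3: tangent line at P: 3·(x − 0) + -6·(y − -1) = 0.
Expanding: 3*x - 6*y - 6 = 0.


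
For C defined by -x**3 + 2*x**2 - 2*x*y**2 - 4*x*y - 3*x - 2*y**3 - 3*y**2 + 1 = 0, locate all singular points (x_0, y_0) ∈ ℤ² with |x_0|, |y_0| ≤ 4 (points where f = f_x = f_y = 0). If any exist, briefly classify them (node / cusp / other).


Singular points: {(1, -1)}; classification: node.

Compute partial derivatives:
  f_x = -3*x**2 + 4*x - 2*y**2 - 4*y - 3.
  f_y = -4*x*y - 4*x - 6*y**2 - 6*y.
Scan x_0 ∈ {−4, ..., 4}. For each x_0, f_y(x_0, y) is a polynomial in y; find its integer roots y ∈ {−4, ..., 4}, then test f_x and f at those candidates.
  x = -4: f_y(-4, y) = -6*y**2 + 10*y + 16; vanishes at y ∈ {-1}. (-4, -1): f_x = -65 ≠ 0.
  x = -3: f_y(-3, y) = -6*y**2 + 6*y + 12; vanishes at y ∈ {-1, 2}. (-3, -1): f_x = -40 ≠ 0; (-3, 2): f_x = -58 ≠ 0.
  x = -2: f_y(-2, y) = -6*y**2 + 2*y + 8; vanishes at y ∈ {-1}. (-2, -1): f_x = -21 ≠ 0.
  x = -1: f_y(-1, y) = -6*y**2 - 2*y + 4; vanishes at y ∈ {-1}. (-1, -1): f_x = -8 ≠ 0.
  x = 0: f_y(0, y) = -6*y**2 - 6*y; vanishes at y ∈ {-1, 0}. (0, -1): f_x = -1 ≠ 0; (0, 0): f_x = -3 ≠ 0.
  x = 1: f_y(1, y) = -6*y**2 - 10*y - 4; vanishes at y ∈ {-1}. (1, -1): f_x = 0, f = 0 — SINGULAR.
  x = 2: f_y(2, y) = -6*y**2 - 14*y - 8; vanishes at y ∈ {-1}. (2, -1): f_x = -5 ≠ 0.
  x = 3: f_y(3, y) = -6*y**2 - 18*y - 12; vanishes at y ∈ {-2, -1}. (3, -2): f_x = -18 ≠ 0; (3, -1): f_x = -16 ≠ 0.
  x = 4: f_y(4, y) = -6*y**2 - 22*y - 16; vanishes at y ∈ {-1}. (4, -1): f_x = -33 ≠ 0.
Only singular point on the grid: (1, -1).
Classify: substitute x = 1 + u, y = -1 + v and expand: f = -u**3 - u**2 - 2*u*v**2 - 2*v**3 + v**2.
No constant or linear terms (consistent with a singular point). Quadratic part: -u**2 + v**2. Cubic part: -u**3 - 2*u*v**2 - 2*v**3.
The quadratic part v**2 - u**2 = (v − u)(v + u) splits into two distinct linear factors, so there are two distinct tangent lines y − -1 = ±(x − 1) — this is a node (ordinary double point).
Classification: node.


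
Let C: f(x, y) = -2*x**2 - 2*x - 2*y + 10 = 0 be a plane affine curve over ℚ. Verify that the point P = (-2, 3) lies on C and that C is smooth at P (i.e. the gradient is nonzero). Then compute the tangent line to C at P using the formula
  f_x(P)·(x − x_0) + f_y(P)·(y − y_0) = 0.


Tangent line at P: 6*x - 2*y + 18 = 0.

Step 1: f(-2, 3) = 0, so P lies on C.
Step 2: partial derivatives
  f_x(x, y) = -4*x - 2, f_y(x, y) = -2.
  f_x(P) = 6, f_y(P) = -2 (gradient nonzero, so P is smooth).
Step 3: tangent line at P: 6·(x − -2) + -2·(y − 3) = 0.
Expanding: 6*x - 2*y + 18 = 0.


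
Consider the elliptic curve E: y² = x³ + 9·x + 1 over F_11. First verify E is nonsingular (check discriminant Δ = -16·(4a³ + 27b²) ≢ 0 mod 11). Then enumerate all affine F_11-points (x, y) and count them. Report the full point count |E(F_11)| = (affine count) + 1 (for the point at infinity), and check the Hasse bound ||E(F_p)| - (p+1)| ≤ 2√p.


Affine points = {(0, 1), (0, 10), (1, 0), (2, 4), (2, 7), (3, 0), (7, 0)}; affine count = 7; |E(F_11)| = 8.

Discriminant check: Δ ∝ 4a³ + 27b² = 4·9³ + 27·1² = 4·729 + 27·1 ≡ 6 (mod 11). Nonzero ⇒ E is nonsingular.
For each x ∈ F_11, compute rhs = x³ + 9·x + 1 mod 11, then count y ∈ F_11 with y² ≡ rhs.
  x = 0: rhs = 1, matching y values: 1, 10 (2 points).
  x = 1: rhs = 0, matching y values: 0 (1 points).
  x = 2: rhs = 5, matching y values: 4, 7 (2 points).
  x = 3: rhs = 0, matching y values: 0 (1 points).
  x = 4: rhs = 2, matching y values: none (0 points).
  x = 5: rhs = 6, matching y values: none (0 points).
  x = 6: rhs = 7, matching y values: none (0 points).
  x = 7: rhs = 0, matching y values: 0 (1 points).
  x = 8: rhs = 2, matching y values: none (0 points).
  x = 9: rhs = 8, matching y values: none (0 points).
  x = 10: rhs = 2, matching y values: none (0 points).
Total affine count: 7.
Full point count |E(F_11)| = 7 + 1 = 8.
Hasse bound: |8 − (11+1)| = |-4| = 4 ≤ 2√11 ≈ 6.6332 ✓.


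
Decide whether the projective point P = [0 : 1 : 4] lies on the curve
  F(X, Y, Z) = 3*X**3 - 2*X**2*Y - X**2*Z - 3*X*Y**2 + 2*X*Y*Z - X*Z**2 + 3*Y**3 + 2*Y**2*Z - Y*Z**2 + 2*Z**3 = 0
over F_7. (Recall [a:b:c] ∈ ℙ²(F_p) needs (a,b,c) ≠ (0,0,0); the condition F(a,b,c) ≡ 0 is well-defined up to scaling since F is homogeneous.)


F(0,1,4) ≡ 4 (mod 7); P is NOT on the curve.

Evaluate F(0, 1, 4) term-by-term (mod 7).
  3*X**3 ↦ 3·0·1·1 = 0
  -2*X**2*Y ↦ -2·0·1·1 = 0
  -X**2*Z ↦ -1·0·1·4 = 0
  -3*X*Y**2 ↦ -3·0·1·1 = 0
  2*X*Y*Z ↦ 2·0·1·4 = 0
  -X*Z**2 ↦ -1·0·1·16 = 0
  3*Y**3 ↦ 3·1·1·1 = 3
  2*Y**2*Z ↦ 2·1·1·4 = 8
  -Y*Z**2 ↦ -1·1·1·16 = -16
  2*Z**3 ↦ 2·1·1·64 = 128
Sum: F(0, 1, 4) = (0) + (0) + (0) + (0) + (0) + (0) + (3) + (8) + (-16) + (128) = 123.
Reducing mod 7: 123 ≡ 4 (mod 7).
Since F(a, b, c) ≡ 4 ≠ 0 (mod 7), P does NOT lie on the curve.


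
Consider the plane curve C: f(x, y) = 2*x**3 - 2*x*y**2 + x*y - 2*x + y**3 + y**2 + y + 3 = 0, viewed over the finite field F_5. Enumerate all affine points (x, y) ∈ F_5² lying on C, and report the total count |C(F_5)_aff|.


Affine F_5-points: {(1, 1), (2, 0), (3, 3), (4, 4)}; count = 4.

For each of the 25 pairs (x, y) ∈ F_5², evaluate f(x, y) mod 5. Record the zeros.
  x = 0: [0↦3, 1↦1, 2↦2, 3↦2, 4↦2]  zeros at y ∈ ∅
  x = 1: [0↦3, 1↦0, 2↦1, 3↦2, 4↦4]  zeros at y ∈ {1}
  x = 2: [0↦0, 1↦1, 2↦2, 3↦4, 4↦3]  zeros at y ∈ {0}
  x = 3: [0↦1, 1↦1, 2↦2, 3↦0, 4↦1]  zeros at y ∈ {3}
  x = 4: [0↦3, 1↦2, 2↦3, 3↦2, 4↦0]  zeros at y ∈ {4}
Collecting zeros: affine points = {(1, 1), (2, 0), (3, 3), (4, 4)}.
Total count |C(F_5)_aff| = 4.


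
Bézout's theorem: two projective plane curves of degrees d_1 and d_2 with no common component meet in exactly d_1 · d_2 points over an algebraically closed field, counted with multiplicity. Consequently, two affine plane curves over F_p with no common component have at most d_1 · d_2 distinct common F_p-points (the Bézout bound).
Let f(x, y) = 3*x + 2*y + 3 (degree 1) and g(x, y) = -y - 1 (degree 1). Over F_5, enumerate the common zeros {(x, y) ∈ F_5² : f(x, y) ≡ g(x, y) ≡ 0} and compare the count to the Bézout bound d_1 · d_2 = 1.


Common zeros: {(3, 4)}; count = 1; Bézout bound = 1.

deg(f) = 1, deg(g) = 1, so Bézout bound = 1.
Scan x ∈ F_5. For each x, list the y ∈ F_5 with f(x, y) ≡ 0 and those with g(x, y) ≡ 0 (mod 5); the common zeros in that column are the intersection.
  x = 0: f ≡ 0 at y ∈ {1}; g ≡ 0 at y ∈ {4}; common: ∅.
  x = 1: f ≡ 0 at y ∈ {2}; g ≡ 0 at y ∈ {4}; common: ∅.
  x = 2: f ≡ 0 at y ∈ {3}; g ≡ 0 at y ∈ {4}; common: ∅.
  x = 3: f ≡ 0 at y ∈ {4}; g ≡ 0 at y ∈ {4}; common: {4}.
  x = 4: f ≡ 0 at y ∈ {0}; g ≡ 0 at y ∈ {4}; common: ∅.
Collecting: common zeros = {(3, 4)}, so the count is 1.
Comparison with the Bézout bound: 1 ≤ 1 = deg(f)·deg(g), as expected for curves with no common component (the bound is attained).


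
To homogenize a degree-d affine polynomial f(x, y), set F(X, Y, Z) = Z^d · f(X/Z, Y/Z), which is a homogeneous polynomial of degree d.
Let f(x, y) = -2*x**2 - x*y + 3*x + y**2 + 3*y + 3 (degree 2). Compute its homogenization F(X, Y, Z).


F(X, Y, Z) = -2*X**2 - X*Y + 3*X*Z + Y**2 + 3*Y*Z + 3*Z**2

deg(f) = 2.
Substitute x = X/Z, y = Y/Z into f, then multiply by Z^2.
  monomial -2·x^2·y^0 ↦ -2·X^2·Y^0·Z^0.
  monomial -1·x^1·y^1 ↦ -1·X^1·Y^1·Z^0.
  monomial 3·x^1·y^0 ↦ 3·X^1·Y^0·Z^1.
  monomial 1·x^0·y^2 ↦ 1·X^0·Y^2·Z^0.
  monomial 3·x^0·y^1 ↦ 3·X^0·Y^1·Z^1.
  monomial 3·x^0·y^0 ↦ 3·X^0·Y^0·Z^2.
Collecting: F(X, Y, Z) = -2*X**2 - X*Y + 3*X*Z + Y**2 + 3*Y*Z + 3*Z**2.


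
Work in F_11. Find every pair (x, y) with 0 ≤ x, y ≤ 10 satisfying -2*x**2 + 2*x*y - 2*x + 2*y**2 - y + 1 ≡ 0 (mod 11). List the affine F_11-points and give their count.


Affine F_11-points: {(0, 8), (0, 9), (1, 1), (1, 4), (2, 0), (2, 4), (3, 7), (4, 3), (4, 10), (5, 2), (5, 10), (6, 5), (6, 6), (7, 2), (7, 8), (8, 0), (8, 9), (9, 3), (9, 5), (10, 1), (10, 6)}; count = 21.

For each of the 121 pairs (x, y) ∈ F_11², evaluate f(x, y) mod 11. Record the zeros.
  x = 0: [0↦1, 1↦2, 2↦7, 3↦5, 4↦7, 5↦2, 6↦1, 7↦4, 8↦0, 9↦0, 10↦4]  zeros at y ∈ {8, 9}
  x = 1: [0↦8, 1↦0, 2↦7, 3↦7, 4↦0, 5↦8, 6↦9, 7↦3, 8↦1, 9↦3, 10↦9]  zeros at y ∈ {1, 4}
  x = 2: [0↦0, 1↦5, 2↦3, 3↦5, 4↦0, 5↦10, 6↦2, 7↦9, 8↦9, 9↦2, 10↦10]  zeros at y ∈ {0, 4}
  x = 3: [0↦10, 1↦6, 2↦6, 3↦10, 4↦7, 5↦8, 6↦2, 7↦0, 8↦2, 9↦8, 10↦7]  zeros at y ∈ {7}
  x = 4: [0↦5, 1↦3, 2↦5, 3↦0, 4↦10, 5↦2, 6↦9, 7↦9, 8↦2, 9↦10, 10↦0]  zeros at y ∈ {3, 10}
  x = 5: [0↦7, 1↦7, 2↦0, 3↦8, 4↦9, 5↦3, 6↦1, 7↦3, 8↦9, 9↦8, 10↦0]  zeros at y ∈ {2, 10}
  x = 6: [0↦5, 1↦7, 2↦2, 3↦1, 4↦4, 5↦0, 6↦0, 7↦4, 8↦1, 9↦2, 10↦7]  zeros at y ∈ {5, 6}
  x = 7: [0↦10, 1↦3, 2↦0, 3↦1, 4↦6, 5↦4, 6↦6, 7↦1, 8↦0, 9↦3, 10↦10]  zeros at y ∈ {2, 8}
  x = 8: [0↦0, 1↦6, 2↦5, 3↦8, 4↦4, 5↦4, 6↦8, 7↦5, 8↦6, 9↦0, 10↦9]  zeros at y ∈ {0, 9}
  x = 9: [0↦8, 1↦5, 2↦6, 3↦0, 4↦9, 5↦0, 6↦6, 7↦5, 8↦8, 9↦4, 10↦4]  zeros at y ∈ {3, 5}
  x = 10: [0↦1, 1↦0, 2↦3, 3↦10, 4↦10, 5↦3, 6↦0, 7↦1, 8↦6, 9↦4, 10↦6]  zeros at y ∈ {1, 6}
Collecting zeros: affine points = {(0, 8), (0, 9), (1, 1), (1, 4), (2, 0), (2, 4), (3, 7), (4, 3), (4, 10), (5, 2), (5, 10), (6, 5), (6, 6), (7, 2), (7, 8), (8, 0), (8, 9), (9, 3), (9, 5), (10, 1), (10, 6)}.
Total count |C(F_11)_aff| = 21.


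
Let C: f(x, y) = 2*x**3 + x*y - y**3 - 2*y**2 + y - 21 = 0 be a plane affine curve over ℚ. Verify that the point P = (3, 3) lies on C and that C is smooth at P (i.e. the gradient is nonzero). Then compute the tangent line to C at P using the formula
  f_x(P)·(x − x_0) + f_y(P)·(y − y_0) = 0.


Tangent line at P: 57*x - 35*y - 66 = 0.

Step 1: f(3, 3) = 0, so P lies on C.
Step 2: partial derivatives
  f_x(x, y) = 6*x**2 + y, f_y(x, y) = x - 3*y**2 - 4*y + 1.
  f_x(P) = 57, f_y(P) = -35 (gradient nonzero, so P is smooth).
Step 3: tangent line at P: 57·(x − 3) + -35·(y − 3) = 0.
Expanding: 57*x - 35*y - 66 = 0.


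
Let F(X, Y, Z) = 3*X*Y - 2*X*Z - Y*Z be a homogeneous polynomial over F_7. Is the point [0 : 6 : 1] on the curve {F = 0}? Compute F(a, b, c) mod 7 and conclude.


F(0,6,1) ≡ 1 (mod 7); P is NOT on the curve.

Evaluate F(0, 6, 1) term-by-term (mod 7).
  3*X*Y ↦ 3·0·6·1 = 0
  -2*X*Z ↦ -2·0·1·1 = 0
  -Y*Z ↦ -1·1·6·1 = -6
Sum: F(0, 6, 1) = (0) + (0) + (-6) = -6.
Reducing mod 7: -6 ≡ 1 (mod 7).
Since F(a, b, c) ≡ 1 ≠ 0 (mod 7), P does NOT lie on the curve.


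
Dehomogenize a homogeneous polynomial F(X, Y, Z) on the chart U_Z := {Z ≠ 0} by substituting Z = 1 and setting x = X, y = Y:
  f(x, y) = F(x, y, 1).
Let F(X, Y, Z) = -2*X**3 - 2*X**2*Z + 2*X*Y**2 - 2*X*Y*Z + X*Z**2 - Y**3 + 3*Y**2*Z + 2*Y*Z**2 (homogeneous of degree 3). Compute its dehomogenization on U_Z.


f(x, y) = -2*x**3 - 2*x**2 + 2*x*y**2 - 2*x*y + x - y**3 + 3*y**2 + 2*y

On U_Z we set Z = 1. Each monomial c·X^i·Y^j·Z^k in F becomes c·x^i·y^j·1^k = c·x^i·y^j.
Substituting Z = 1: F(X, Y, 1) = -2*x**3 - 2*x**2 + 2*x*y**2 - 2*x*y + x - y**3 + 3*y**2 + 2*y.
Note: deg(f) ≤ deg(F) = 3; strict inequality happens when F is divisible by Z (lost terms).


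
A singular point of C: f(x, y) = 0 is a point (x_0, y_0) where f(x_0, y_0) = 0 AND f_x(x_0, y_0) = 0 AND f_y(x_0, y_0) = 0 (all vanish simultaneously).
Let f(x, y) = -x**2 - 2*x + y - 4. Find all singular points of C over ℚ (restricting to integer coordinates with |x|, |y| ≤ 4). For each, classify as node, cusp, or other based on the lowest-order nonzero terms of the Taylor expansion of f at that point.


No singular points in the scanned grid; C is smooth there.

Compute partial derivatives:
  f_x = -2*x - 2.
  f_y = 1.
f_y = 1 is a nonzero constant, so f_y never vanishes: no point (x, y) can satisfy f = f_x = f_y = 0. In particular no (x, y) ∈ {−4, ..., 4}² is singular; the curve is smooth.


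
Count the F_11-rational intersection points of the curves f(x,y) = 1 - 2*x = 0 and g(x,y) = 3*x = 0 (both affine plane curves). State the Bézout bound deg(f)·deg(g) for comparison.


Common zeros: ∅; count = 0; Bézout bound = 1.

deg(f) = 1, deg(g) = 1, so Bézout bound = 1.
Scan x ∈ F_11. For each x, list the y ∈ F_11 with f(x, y) ≡ 0 and those with g(x, y) ≡ 0 (mod 11); the common zeros in that column are the intersection.
  x = 0: f ≡ 0 at y ∈ ∅; g ≡ 0 at y ∈ {0, 1, 2, 3, 4, 5, 6, 7, 8, 9, 10}; common: ∅.
  x = 1: f ≡ 0 at y ∈ ∅; g ≡ 0 at y ∈ ∅; common: ∅.
  x = 2: f ≡ 0 at y ∈ ∅; g ≡ 0 at y ∈ ∅; common: ∅.
  x = 3: f ≡ 0 at y ∈ ∅; g ≡ 0 at y ∈ ∅; common: ∅.
  x = 4: f ≡ 0 at y ∈ ∅; g ≡ 0 at y ∈ ∅; common: ∅.
  x = 5: f ≡ 0 at y ∈ ∅; g ≡ 0 at y ∈ ∅; common: ∅.
  x = 6: f ≡ 0 at y ∈ {0, 1, 2, 3, 4, 5, 6, 7, 8, 9, 10}; g ≡ 0 at y ∈ ∅; common: ∅.
  x = 7: f ≡ 0 at y ∈ ∅; g ≡ 0 at y ∈ ∅; common: ∅.
  x = 8: f ≡ 0 at y ∈ ∅; g ≡ 0 at y ∈ ∅; common: ∅.
  x = 9: f ≡ 0 at y ∈ ∅; g ≡ 0 at y ∈ ∅; common: ∅.
  x = 10: f ≡ 0 at y ∈ ∅; g ≡ 0 at y ∈ ∅; common: ∅.
Collecting: common zeros = ∅, so the count is 0.
Comparison with the Bézout bound: 0 ≤ 1 = deg(f)·deg(g), as expected for curves with no common component (the affine F_11-count falls short of the bound because intersections may lie at infinity, over extension fields, or carry multiplicity).


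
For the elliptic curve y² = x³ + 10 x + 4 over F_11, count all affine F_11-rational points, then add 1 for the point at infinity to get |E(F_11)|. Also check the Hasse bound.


Affine points = {(0, 2), (0, 9), (1, 2), (1, 9), (4, 3), (4, 8), (5, 5), (5, 6), (6, 4), (6, 7), (9, 3), (9, 8), (10, 2), (10, 9)}; affine count = 14; |E(F_11)| = 15.

Discriminant check: Δ ∝ 4a³ + 27b² = 4·10³ + 27·4² = 4·1000 + 27·16 ≡ 10 (mod 11). Nonzero ⇒ E is nonsingular.
For each x ∈ F_11, compute rhs = x³ + 10·x + 4 mod 11, then count y ∈ F_11 with y² ≡ rhs.
  x = 0: rhs = 4, matching y values: 2, 9 (2 points).
  x = 1: rhs = 4, matching y values: 2, 9 (2 points).
  x = 2: rhs = 10, matching y values: none (0 points).
  x = 3: rhs = 6, matching y values: none (0 points).
  x = 4: rhs = 9, matching y values: 3, 8 (2 points).
  x = 5: rhs = 3, matching y values: 5, 6 (2 points).
  x = 6: rhs = 5, matching y values: 4, 7 (2 points).
  x = 7: rhs = 10, matching y values: none (0 points).
  x = 8: rhs = 2, matching y values: none (0 points).
  x = 9: rhs = 9, matching y values: 3, 8 (2 points).
  x = 10: rhs = 4, matching y values: 2, 9 (2 points).
Total affine count: 14.
Full point count |E(F_11)| = 14 + 1 = 15.
Hasse bound: |15 − (11+1)| = |3| = 3 ≤ 2√11 ≈ 6.6332 ✓.


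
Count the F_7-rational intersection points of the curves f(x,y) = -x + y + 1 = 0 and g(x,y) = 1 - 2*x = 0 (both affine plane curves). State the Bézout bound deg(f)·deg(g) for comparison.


Common zeros: {(4, 3)}; count = 1; Bézout bound = 1.

deg(f) = 1, deg(g) = 1, so Bézout bound = 1.
Scan x ∈ F_7. For each x, list the y ∈ F_7 with f(x, y) ≡ 0 and those with g(x, y) ≡ 0 (mod 7); the common zeros in that column are the intersection.
  x = 0: f ≡ 0 at y ∈ {6}; g ≡ 0 at y ∈ ∅; common: ∅.
  x = 1: f ≡ 0 at y ∈ {0}; g ≡ 0 at y ∈ ∅; common: ∅.
  x = 2: f ≡ 0 at y ∈ {1}; g ≡ 0 at y ∈ ∅; common: ∅.
  x = 3: f ≡ 0 at y ∈ {2}; g ≡ 0 at y ∈ ∅; common: ∅.
  x = 4: f ≡ 0 at y ∈ {3}; g ≡ 0 at y ∈ {0, 1, 2, 3, 4, 5, 6}; common: {3}.
  x = 5: f ≡ 0 at y ∈ {4}; g ≡ 0 at y ∈ ∅; common: ∅.
  x = 6: f ≡ 0 at y ∈ {5}; g ≡ 0 at y ∈ ∅; common: ∅.
Collecting: common zeros = {(4, 3)}, so the count is 1.
Comparison with the Bézout bound: 1 ≤ 1 = deg(f)·deg(g), as expected for curves with no common component (the bound is attained).
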